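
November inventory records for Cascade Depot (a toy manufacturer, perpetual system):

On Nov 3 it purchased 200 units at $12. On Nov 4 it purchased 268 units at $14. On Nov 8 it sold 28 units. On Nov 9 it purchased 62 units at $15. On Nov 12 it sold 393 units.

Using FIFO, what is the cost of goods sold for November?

Nov 8, 28 sold [FIFO — oldest first]: 28 @ $12 = $336
Nov 12, 393 sold [FIFO — oldest first]: 172 @ $12 + 221 @ $14 = $5,158
Total COGS = $336 + $5,158 = $5,494
Ending inventory: 47 @ $14 + 62 @ $15 = $1,588
Check: goods available $7,082 = COGS $5,494 + ending $1,588

COGS = $5,494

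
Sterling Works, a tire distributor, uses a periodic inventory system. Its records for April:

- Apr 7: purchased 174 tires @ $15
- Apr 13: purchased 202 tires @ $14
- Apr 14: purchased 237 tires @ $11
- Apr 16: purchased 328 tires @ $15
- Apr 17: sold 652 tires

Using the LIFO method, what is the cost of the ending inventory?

Ending inventory = $4,220

Apr 17, 652 sold [LIFO — newest first]: 328 @ $15 + 237 @ $11 + 87 @ $14 = $8,745
Ending inventory: 174 @ $15 + 115 @ $14 = $4,220
Check: goods available $12,965 = COGS $8,745 + ending $4,220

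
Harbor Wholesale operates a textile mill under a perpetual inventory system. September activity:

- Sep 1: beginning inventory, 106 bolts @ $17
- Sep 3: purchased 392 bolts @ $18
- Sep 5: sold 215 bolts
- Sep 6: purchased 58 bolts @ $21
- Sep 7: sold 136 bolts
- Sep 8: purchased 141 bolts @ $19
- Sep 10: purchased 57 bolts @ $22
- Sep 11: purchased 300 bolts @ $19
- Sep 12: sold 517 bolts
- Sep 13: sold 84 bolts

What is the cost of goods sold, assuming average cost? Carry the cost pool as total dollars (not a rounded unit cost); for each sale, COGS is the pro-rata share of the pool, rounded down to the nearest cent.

COGS = $17,766.00

After Sep 1: 106 on hand, pool $1,802.00 (≈ $17.0000 each)
After Sep 3: 498 on hand, pool $8,858.00 (≈ $17.7871 each)
Sep 5, sell 215: 215/498 × $8,858.00 → $3,824.23
After Sep 6: 341 on hand, pool $6,251.77 (≈ $18.3336 each)
Sep 7, sell 136: 136/341 × $6,251.77 → $2,493.37
After Sep 8: 346 on hand, pool $6,437.40 (≈ $18.6052 each)
After Sep 10: 403 on hand, pool $7,691.40 (≈ $19.0854 each)
After Sep 11: 703 on hand, pool $13,391.40 (≈ $19.0489 each)
Sep 12, sell 517: 517/703 × $13,391.40 → $9,848.29
Sep 13, sell 84: 84/186 × $3,543.11 → $1,600.11
Total COGS = $3,824.23 + $2,493.37 + $9,848.29 + $1,600.11 = $17,766.00
Ending inventory (cost pool remaining) = $1,943.00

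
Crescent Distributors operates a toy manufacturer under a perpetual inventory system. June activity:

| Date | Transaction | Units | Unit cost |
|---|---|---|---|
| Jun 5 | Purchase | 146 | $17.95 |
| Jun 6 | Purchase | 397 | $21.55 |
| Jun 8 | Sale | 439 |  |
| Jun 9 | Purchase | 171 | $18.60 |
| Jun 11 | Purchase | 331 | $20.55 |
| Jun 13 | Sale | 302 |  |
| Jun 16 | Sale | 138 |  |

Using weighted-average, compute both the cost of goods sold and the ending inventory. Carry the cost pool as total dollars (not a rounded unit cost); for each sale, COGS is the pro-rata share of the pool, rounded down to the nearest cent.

COGS = $17,837.82; ending inventory = $3,320.88

After Jun 5: 146 on hand, pool $2,620.70 (≈ $17.9500 each)
After Jun 6: 543 on hand, pool $11,176.05 (≈ $20.5820 each)
Jun 8, sell 439: 439/543 × $11,176.05 → $9,035.51
After Jun 9: 275 on hand, pool $5,321.14 (≈ $19.3496 each)
After Jun 11: 606 on hand, pool $12,123.19 (≈ $20.0053 each)
Jun 13, sell 302: 302/606 × $12,123.19 → $6,041.58
Jun 16, sell 138: 138/304 × $6,081.61 → $2,760.73
Total COGS = $9,035.51 + $6,041.58 + $2,760.73 = $17,837.82
Ending inventory (cost pool remaining) = $3,320.88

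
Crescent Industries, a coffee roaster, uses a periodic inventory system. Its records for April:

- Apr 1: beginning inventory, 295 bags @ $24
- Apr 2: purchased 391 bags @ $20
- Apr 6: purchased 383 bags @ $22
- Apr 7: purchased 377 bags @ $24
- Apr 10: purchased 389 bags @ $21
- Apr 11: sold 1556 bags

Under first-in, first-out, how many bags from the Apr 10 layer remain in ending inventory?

Apr 11, 1556 sold [FIFO — oldest first]: 295 @ $24 + 391 @ $20 + 383 @ $22 + 377 @ $24 + 110 @ $21 = $34,684
Ending inventory: 279 @ $21 = $5,859
Check: goods available $40,543 = COGS $34,684 + ending $5,859

279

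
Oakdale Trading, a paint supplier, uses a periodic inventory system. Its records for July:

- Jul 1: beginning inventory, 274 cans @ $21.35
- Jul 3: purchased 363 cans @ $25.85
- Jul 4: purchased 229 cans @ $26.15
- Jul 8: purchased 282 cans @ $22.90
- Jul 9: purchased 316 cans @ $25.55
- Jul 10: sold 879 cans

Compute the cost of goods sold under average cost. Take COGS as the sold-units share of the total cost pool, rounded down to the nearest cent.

Jul 10, sell 879: 879/1464 × $35,753.40 → $21,466.69
Ending inventory (cost pool remaining) = $14,286.71

COGS = $21,466.69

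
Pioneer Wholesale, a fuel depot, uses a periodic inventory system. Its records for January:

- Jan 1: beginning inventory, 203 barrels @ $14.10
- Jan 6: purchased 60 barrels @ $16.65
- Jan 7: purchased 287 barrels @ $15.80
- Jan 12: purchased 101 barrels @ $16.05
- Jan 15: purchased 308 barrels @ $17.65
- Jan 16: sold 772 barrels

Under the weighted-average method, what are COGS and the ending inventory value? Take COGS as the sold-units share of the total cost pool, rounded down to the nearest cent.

Jan 16, sell 772: 772/959 × $15,453.15 → $12,439.86
Ending inventory (cost pool remaining) = $3,013.29

COGS = $12,439.86; ending inventory = $3,013.29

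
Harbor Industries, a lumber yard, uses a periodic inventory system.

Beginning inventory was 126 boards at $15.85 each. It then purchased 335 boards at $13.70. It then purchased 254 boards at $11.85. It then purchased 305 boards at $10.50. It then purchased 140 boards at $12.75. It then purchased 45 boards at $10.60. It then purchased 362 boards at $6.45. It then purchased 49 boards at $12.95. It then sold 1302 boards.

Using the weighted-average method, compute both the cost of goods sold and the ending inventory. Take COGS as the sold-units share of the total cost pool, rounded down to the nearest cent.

COGS = $14,527.00; ending inventory = $3,503.45

Sale 1, sell 1302: 1302/1616 × $18,030.45 → $14,527.00
Ending inventory (cost pool remaining) = $3,503.45
Check: goods available $18,030.45 = COGS $14,527.00 + ending $3,503.45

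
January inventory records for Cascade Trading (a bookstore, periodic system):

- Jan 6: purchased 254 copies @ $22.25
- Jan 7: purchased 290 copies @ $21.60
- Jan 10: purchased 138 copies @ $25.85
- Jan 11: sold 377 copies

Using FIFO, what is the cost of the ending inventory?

Jan 11, 377 sold [FIFO — oldest first]: 254 @ $22.25 + 123 @ $21.60 = $8,308.30
Ending inventory: 167 @ $21.60 + 138 @ $25.85 = $7,174.50
Check: goods available $15,482.80 = COGS $8,308.30 + ending $7,174.50

Ending inventory = $7,174.50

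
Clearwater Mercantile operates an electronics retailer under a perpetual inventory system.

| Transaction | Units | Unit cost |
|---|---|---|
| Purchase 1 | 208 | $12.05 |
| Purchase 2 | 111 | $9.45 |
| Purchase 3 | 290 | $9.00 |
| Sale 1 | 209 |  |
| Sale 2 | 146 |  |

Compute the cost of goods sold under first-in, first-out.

Sale 1 (209) [FIFO — oldest first]: 208 @ $12.05 + 1 @ $9.45 = $2,515.85
Sale 2 (146) [FIFO — oldest first]: 110 @ $9.45 + 36 @ $9.00 = $1,363.50
Total COGS = $2,515.85 + $1,363.50 = $3,879.35
Ending inventory: 254 @ $9.00 = $2,286.00

COGS = $3,879.35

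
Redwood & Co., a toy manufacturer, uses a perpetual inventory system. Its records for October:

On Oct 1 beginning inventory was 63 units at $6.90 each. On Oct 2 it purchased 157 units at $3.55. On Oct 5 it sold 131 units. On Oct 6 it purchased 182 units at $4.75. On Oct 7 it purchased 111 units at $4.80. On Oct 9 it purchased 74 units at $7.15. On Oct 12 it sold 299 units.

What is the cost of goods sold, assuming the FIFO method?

COGS = $1,990.95

Oct 5, 131 sold [FIFO — oldest first]: 63 @ $6.90 + 68 @ $3.55 = $676.10
Oct 12, 299 sold [FIFO — oldest first]: 89 @ $3.55 + 182 @ $4.75 + 28 @ $4.80 = $1,314.85
Total COGS = $676.10 + $1,314.85 = $1,990.95
Ending inventory: 83 @ $4.80 + 74 @ $7.15 = $927.50
Check: goods available $2,918.45 = COGS $1,990.95 + ending $927.50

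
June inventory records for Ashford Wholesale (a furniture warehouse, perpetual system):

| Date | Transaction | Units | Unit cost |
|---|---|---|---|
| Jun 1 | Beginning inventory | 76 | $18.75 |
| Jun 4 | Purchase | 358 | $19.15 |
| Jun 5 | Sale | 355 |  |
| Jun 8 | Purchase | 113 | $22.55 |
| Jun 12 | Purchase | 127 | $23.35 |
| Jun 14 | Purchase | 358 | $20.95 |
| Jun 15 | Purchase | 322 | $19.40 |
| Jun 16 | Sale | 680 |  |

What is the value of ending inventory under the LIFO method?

Jun 5, 355 sold [LIFO — newest first]: 355 @ $19.15 = $6,798.25
Jun 16, 680 sold [LIFO — newest first]: 322 @ $19.40 + 358 @ $20.95 = $13,746.90
Total COGS = $6,798.25 + $13,746.90 = $20,545.15
Ending inventory: 76 @ $18.75 + 3 @ $19.15 + 113 @ $22.55 + 127 @ $23.35 = $6,996.05

Ending inventory = $6,996.05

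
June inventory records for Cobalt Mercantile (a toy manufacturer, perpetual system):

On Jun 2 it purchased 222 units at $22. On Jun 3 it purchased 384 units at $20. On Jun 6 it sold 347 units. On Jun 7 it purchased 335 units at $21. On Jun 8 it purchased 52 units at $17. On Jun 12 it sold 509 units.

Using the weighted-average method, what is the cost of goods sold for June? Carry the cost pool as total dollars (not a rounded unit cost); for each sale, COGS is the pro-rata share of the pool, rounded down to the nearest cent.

COGS = $17,664.79

After Jun 2: 222 on hand, pool $4,884.00 (≈ $22.0000 each)
After Jun 3: 606 on hand, pool $12,564.00 (≈ $20.7327 each)
Jun 6, sell 347: 347/606 × $12,564.00 → $7,194.23
After Jun 7: 594 on hand, pool $12,404.77 (≈ $20.8835 each)
After Jun 8: 646 on hand, pool $13,288.77 (≈ $20.5709 each)
Jun 12, sell 509: 509/646 × $13,288.77 → $10,470.56
Total COGS = $7,194.23 + $10,470.56 = $17,664.79
Ending inventory (cost pool remaining) = $2,818.21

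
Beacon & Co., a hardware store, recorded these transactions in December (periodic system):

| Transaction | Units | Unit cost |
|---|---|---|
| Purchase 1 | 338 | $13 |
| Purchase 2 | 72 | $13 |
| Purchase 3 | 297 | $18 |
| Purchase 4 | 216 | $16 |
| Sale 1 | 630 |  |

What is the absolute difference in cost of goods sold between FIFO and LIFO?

$1,033

FIFO COGS: 338 @ $13 + 72 @ $13 + 220 @ $18 = $9,290
LIFO COGS: 216 @ $16 + 297 @ $18 + 72 @ $13 + 45 @ $13 = $10,323
Difference = |$9,290 − $10,323| = $1,033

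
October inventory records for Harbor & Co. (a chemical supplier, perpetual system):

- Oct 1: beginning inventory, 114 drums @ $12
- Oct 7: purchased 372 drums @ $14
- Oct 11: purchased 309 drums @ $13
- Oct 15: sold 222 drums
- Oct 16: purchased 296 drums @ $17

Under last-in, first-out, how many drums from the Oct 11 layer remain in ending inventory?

87

Oct 15, 222 sold [LIFO — newest first]: 222 @ $13 = $2,886
Ending inventory: 114 @ $12 + 372 @ $14 + 87 @ $13 + 296 @ $17 = $12,739
Check: goods available $15,625 = COGS $2,886 + ending $12,739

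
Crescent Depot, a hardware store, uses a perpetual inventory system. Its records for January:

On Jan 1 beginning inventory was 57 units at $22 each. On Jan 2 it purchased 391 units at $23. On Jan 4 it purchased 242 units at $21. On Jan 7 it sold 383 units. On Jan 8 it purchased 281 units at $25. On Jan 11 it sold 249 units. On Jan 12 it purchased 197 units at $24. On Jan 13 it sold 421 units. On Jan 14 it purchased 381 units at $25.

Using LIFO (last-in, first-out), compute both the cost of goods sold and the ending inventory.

COGS = $24,494; ending inventory = $12,113

Jan 7, 383 sold [LIFO — newest first]: 242 @ $21 + 141 @ $23 = $8,325
Jan 11, 249 sold [LIFO — newest first]: 249 @ $25 = $6,225
Jan 13, 421 sold [LIFO — newest first]: 197 @ $24 + 32 @ $25 + 192 @ $23 = $9,944
Total COGS = $8,325 + $6,225 + $9,944 = $24,494
Ending inventory: 57 @ $22 + 58 @ $23 + 381 @ $25 = $12,113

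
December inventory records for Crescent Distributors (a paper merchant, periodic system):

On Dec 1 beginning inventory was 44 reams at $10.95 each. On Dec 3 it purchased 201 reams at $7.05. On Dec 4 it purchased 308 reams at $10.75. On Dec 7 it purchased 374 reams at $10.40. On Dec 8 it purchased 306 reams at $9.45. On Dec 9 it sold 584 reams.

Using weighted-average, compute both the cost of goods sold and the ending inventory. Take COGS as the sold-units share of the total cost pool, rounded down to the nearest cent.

COGS = $5,679.50; ending inventory = $6,311.65

Dec 9, sell 584: 584/1233 × $11,991.15 → $5,679.50
Ending inventory (cost pool remaining) = $6,311.65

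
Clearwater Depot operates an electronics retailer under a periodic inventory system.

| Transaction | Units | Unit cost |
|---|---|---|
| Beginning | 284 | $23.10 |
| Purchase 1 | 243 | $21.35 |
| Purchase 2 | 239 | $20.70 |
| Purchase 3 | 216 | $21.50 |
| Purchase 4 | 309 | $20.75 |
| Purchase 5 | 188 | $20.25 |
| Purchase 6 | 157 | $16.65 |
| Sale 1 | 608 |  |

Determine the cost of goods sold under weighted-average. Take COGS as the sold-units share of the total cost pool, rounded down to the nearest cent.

Sale 1, sell 608: 608/1636 × $34,172.55 → $12,699.82
Ending inventory (cost pool remaining) = $21,472.73
Check: goods available $34,172.55 = COGS $12,699.82 + ending $21,472.73

COGS = $12,699.82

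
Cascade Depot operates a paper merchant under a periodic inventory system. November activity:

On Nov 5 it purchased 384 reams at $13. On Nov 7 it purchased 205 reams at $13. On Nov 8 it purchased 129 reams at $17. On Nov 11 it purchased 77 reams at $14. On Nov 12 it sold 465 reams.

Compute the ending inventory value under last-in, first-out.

Ending inventory = $4,290

Nov 12, 465 sold [LIFO — newest first]: 77 @ $14 + 129 @ $17 + 205 @ $13 + 54 @ $13 = $6,638
Ending inventory: 330 @ $13 = $4,290
Check: goods available $10,928 = COGS $6,638 + ending $4,290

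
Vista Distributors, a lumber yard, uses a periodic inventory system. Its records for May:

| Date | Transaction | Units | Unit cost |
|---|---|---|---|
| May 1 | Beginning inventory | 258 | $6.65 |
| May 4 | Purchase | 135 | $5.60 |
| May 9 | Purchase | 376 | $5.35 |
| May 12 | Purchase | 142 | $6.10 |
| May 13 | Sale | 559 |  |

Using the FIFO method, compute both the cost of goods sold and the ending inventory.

COGS = $3,359.80; ending inventory = $1,989.70

May 13, 559 sold [FIFO — oldest first]: 258 @ $6.65 + 135 @ $5.60 + 166 @ $5.35 = $3,359.80
Ending inventory: 210 @ $5.35 + 142 @ $6.10 = $1,989.70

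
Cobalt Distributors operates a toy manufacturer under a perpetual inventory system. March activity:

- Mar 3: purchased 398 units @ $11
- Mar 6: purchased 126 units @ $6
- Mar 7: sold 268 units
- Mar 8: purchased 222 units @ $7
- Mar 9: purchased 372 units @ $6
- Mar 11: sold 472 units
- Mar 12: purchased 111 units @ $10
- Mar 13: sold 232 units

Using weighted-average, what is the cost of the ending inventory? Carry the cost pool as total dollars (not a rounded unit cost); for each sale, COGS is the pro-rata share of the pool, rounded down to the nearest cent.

Ending inventory = $2,054.47

After Mar 3: 398 on hand, pool $4,378.00 (≈ $11.0000 each)
After Mar 6: 524 on hand, pool $5,134.00 (≈ $9.7977 each)
Mar 7, sell 268: 268/524 × $5,134.00 → $2,625.78
After Mar 8: 478 on hand, pool $4,062.22 (≈ $8.4984 each)
After Mar 9: 850 on hand, pool $6,294.22 (≈ $7.4050 each)
Mar 11, sell 472: 472/850 × $6,294.22 → $3,495.14
After Mar 12: 489 on hand, pool $3,909.08 (≈ $7.9940 each)
Mar 13, sell 232: 232/489 × $3,909.08 → $1,854.61
Total COGS = $2,625.78 + $3,495.14 + $1,854.61 = $7,975.53
Ending inventory (cost pool remaining) = $2,054.47
Check: goods available $10,030.00 = COGS $7,975.53 + ending $2,054.47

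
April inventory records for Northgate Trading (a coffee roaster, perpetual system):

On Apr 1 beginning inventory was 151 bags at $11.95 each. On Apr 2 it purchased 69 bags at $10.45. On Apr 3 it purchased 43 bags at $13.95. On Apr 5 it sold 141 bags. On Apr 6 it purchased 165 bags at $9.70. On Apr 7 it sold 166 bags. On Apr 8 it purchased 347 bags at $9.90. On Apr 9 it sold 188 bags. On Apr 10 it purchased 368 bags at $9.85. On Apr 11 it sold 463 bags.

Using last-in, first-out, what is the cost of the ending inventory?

Ending inventory = $2,079.55

Apr 5, 141 sold [LIFO — newest first]: 43 @ $13.95 + 69 @ $10.45 + 29 @ $11.95 = $1,667.45
Apr 7, 166 sold [LIFO — newest first]: 165 @ $9.70 + 1 @ $11.95 = $1,612.45
Apr 9, 188 sold [LIFO — newest first]: 188 @ $9.90 = $1,861.20
Apr 11, 463 sold [LIFO — newest first]: 368 @ $9.85 + 95 @ $9.90 = $4,565.30
Total COGS = $1,667.45 + $1,612.45 + $1,861.20 + $4,565.30 = $9,706.40
Ending inventory: 121 @ $11.95 + 64 @ $9.90 = $2,079.55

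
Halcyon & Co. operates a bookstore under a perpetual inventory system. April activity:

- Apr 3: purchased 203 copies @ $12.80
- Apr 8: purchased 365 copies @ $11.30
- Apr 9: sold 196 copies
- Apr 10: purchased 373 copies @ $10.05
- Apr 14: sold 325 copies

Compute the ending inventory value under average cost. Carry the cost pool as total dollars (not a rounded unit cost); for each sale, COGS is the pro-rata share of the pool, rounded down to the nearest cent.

After Apr 3: 203 on hand, pool $2,598.40 (≈ $12.8000 each)
After Apr 8: 568 on hand, pool $6,722.90 (≈ $11.8361 each)
Apr 9, sell 196: 196/568 × $6,722.90 → $2,319.87
After Apr 10: 745 on hand, pool $8,151.68 (≈ $10.9419 each)
Apr 14, sell 325: 325/745 × $8,151.68 → $3,556.10
Total COGS = $2,319.87 + $3,556.10 = $5,875.97
Ending inventory (cost pool remaining) = $4,595.58

Ending inventory = $4,595.58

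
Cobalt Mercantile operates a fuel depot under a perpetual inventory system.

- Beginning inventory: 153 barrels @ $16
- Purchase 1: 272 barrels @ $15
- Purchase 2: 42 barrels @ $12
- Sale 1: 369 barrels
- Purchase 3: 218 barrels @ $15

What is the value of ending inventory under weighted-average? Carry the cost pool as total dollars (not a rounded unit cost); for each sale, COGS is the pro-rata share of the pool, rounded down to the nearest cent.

After Beginning: 153 on hand, pool $2,448.00 (≈ $16.0000 each)
After Purchase 1: 425 on hand, pool $6,528.00 (≈ $15.3600 each)
After Purchase 2: 467 on hand, pool $7,032.00 (≈ $15.0578 each)
Sale 1, sell 369: 369/467 × $7,032.00 → $5,556.33
After Purchase 3: 316 on hand, pool $4,745.67 (≈ $15.0179 each)
Ending inventory (cost pool remaining) = $4,745.67
Check: goods available $10,302.00 = COGS $5,556.33 + ending $4,745.67

Ending inventory = $4,745.67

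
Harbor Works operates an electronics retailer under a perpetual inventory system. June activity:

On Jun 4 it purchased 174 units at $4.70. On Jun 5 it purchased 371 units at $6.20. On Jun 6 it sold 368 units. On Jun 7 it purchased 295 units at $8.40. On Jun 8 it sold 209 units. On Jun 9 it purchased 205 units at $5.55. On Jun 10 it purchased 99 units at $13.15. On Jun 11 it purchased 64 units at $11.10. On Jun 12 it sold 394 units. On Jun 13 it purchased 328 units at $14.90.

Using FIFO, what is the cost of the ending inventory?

Ending inventory = $7,310.15

Jun 6, 368 sold [FIFO — oldest first]: 174 @ $4.70 + 194 @ $6.20 = $2,020.60
Jun 8, 209 sold [FIFO — oldest first]: 177 @ $6.20 + 32 @ $8.40 = $1,366.20
Jun 12, 394 sold [FIFO — oldest first]: 263 @ $8.40 + 131 @ $5.55 = $2,936.25
Total COGS = $2,020.60 + $1,366.20 + $2,936.25 = $6,323.05
Ending inventory: 74 @ $5.55 + 99 @ $13.15 + 64 @ $11.10 + 328 @ $14.90 = $7,310.15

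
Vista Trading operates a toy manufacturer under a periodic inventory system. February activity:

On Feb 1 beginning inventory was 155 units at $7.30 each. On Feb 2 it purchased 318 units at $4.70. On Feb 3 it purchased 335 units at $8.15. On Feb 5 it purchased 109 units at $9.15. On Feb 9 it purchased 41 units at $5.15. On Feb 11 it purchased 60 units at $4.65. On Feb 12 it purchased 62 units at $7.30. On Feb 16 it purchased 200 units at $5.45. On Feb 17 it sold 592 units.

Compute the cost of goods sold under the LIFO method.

Feb 17, 592 sold [LIFO — newest first]: 200 @ $5.45 + 62 @ $7.30 + 60 @ $4.65 + 41 @ $5.15 + 109 @ $9.15 + 120 @ $8.15 = $4,008.10
Ending inventory: 155 @ $7.30 + 318 @ $4.70 + 215 @ $8.15 = $4,378.35
Check: goods available $8,386.45 = COGS $4,008.10 + ending $4,378.35

COGS = $4,008.10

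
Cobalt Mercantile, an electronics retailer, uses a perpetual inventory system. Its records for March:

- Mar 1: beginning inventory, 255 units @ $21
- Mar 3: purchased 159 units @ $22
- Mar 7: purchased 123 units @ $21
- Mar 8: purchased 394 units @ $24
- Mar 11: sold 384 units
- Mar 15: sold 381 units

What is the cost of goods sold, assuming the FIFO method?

COGS = $16,908

Mar 11, 384 sold [FIFO — oldest first]: 255 @ $21 + 129 @ $22 = $8,193
Mar 15, 381 sold [FIFO — oldest first]: 30 @ $22 + 123 @ $21 + 228 @ $24 = $8,715
Total COGS = $8,193 + $8,715 = $16,908
Ending inventory: 166 @ $24 = $3,984
Check: goods available $20,892 = COGS $16,908 + ending $3,984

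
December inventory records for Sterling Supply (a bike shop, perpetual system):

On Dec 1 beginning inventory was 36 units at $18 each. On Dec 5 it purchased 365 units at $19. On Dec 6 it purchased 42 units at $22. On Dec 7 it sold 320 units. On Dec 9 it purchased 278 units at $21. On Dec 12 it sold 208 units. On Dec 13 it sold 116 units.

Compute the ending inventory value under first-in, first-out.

Dec 7, 320 sold [FIFO — oldest first]: 36 @ $18 + 284 @ $19 = $6,044
Dec 12, 208 sold [FIFO — oldest first]: 81 @ $19 + 42 @ $22 + 85 @ $21 = $4,248
Dec 13, 116 sold [FIFO — oldest first]: 116 @ $21 = $2,436
Total COGS = $6,044 + $4,248 + $2,436 = $12,728
Ending inventory: 77 @ $21 = $1,617

Ending inventory = $1,617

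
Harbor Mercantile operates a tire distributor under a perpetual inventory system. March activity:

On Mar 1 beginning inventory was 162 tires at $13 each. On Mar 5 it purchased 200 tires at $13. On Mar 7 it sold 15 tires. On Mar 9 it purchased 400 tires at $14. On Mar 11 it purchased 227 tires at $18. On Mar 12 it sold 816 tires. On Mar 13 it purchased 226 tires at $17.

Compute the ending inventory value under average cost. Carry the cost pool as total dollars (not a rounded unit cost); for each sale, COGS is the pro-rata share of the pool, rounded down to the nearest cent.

Ending inventory = $6,145.01

After Mar 1: 162 on hand, pool $2,106.00 (≈ $13.0000 each)
After Mar 5: 362 on hand, pool $4,706.00 (≈ $13.0000 each)
Mar 7, sell 15: 15/362 × $4,706.00 → $195.00
After Mar 9: 747 on hand, pool $10,111.00 (≈ $13.5355 each)
After Mar 11: 974 on hand, pool $14,197.00 (≈ $14.5760 each)
Mar 12, sell 816: 816/974 × $14,197.00 → $11,893.99
After Mar 13: 384 on hand, pool $6,145.01 (≈ $16.0026 each)
Total COGS = $195.00 + $11,893.99 = $12,088.99
Ending inventory (cost pool remaining) = $6,145.01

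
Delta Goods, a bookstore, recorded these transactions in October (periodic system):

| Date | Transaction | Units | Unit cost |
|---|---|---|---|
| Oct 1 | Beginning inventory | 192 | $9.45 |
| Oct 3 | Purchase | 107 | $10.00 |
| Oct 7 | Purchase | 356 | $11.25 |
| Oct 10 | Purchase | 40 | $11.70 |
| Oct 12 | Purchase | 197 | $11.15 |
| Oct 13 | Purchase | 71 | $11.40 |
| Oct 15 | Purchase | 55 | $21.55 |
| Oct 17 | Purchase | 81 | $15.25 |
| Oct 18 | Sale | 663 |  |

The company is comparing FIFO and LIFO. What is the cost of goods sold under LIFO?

COGS = $8,358.20

FIFO COGS: 192 @ $9.45 + 107 @ $10.00 + 356 @ $11.25 + 8 @ $11.70 = $6,983.00
LIFO COGS: 81 @ $15.25 + 55 @ $21.55 + 71 @ $11.40 + 197 @ $11.15 + 40 @ $11.70 + 219 @ $11.25 = $8,358.20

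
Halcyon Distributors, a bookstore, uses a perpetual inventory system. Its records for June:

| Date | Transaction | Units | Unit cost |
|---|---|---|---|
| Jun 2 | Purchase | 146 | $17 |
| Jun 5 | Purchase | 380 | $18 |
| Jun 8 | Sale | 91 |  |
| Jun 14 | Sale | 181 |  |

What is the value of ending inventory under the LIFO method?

Jun 8, 91 sold [LIFO — newest first]: 91 @ $18 = $1,638
Jun 14, 181 sold [LIFO — newest first]: 181 @ $18 = $3,258
Total COGS = $1,638 + $3,258 = $4,896
Ending inventory: 146 @ $17 + 108 @ $18 = $4,426

Ending inventory = $4,426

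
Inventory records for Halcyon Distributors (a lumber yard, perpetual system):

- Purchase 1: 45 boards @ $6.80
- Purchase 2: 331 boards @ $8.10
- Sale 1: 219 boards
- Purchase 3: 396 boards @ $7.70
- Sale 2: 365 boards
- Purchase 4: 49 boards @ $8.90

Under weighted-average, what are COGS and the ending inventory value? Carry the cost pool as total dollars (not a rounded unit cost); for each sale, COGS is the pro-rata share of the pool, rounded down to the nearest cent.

After Purchase 1: 45 on hand, pool $306.00 (≈ $6.8000 each)
After Purchase 2: 376 on hand, pool $2,987.10 (≈ $7.9444 each)
Sale 1, sell 219: 219/376 × $2,987.10 → $1,739.82
After Purchase 3: 553 on hand, pool $4,296.48 (≈ $7.7694 each)
Sale 2, sell 365: 365/553 × $4,296.48 → $2,835.83
After Purchase 4: 237 on hand, pool $1,896.75 (≈ $8.0032 each)
Total COGS = $1,739.82 + $2,835.83 = $4,575.65
Ending inventory (cost pool remaining) = $1,896.75
Check: goods available $6,472.40 = COGS $4,575.65 + ending $1,896.75

COGS = $4,575.65; ending inventory = $1,896.75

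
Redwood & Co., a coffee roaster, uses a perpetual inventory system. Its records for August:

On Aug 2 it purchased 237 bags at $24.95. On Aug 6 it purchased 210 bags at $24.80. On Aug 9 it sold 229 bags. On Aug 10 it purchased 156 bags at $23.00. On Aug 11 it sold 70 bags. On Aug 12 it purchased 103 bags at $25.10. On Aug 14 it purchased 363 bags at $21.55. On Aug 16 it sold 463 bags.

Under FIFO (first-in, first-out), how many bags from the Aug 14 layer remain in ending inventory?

307

Aug 9, 229 sold [FIFO — oldest first]: 229 @ $24.95 = $5,713.55
Aug 11, 70 sold [FIFO — oldest first]: 8 @ $24.95 + 62 @ $24.80 = $1,737.20
Aug 16, 463 sold [FIFO — oldest first]: 148 @ $24.80 + 156 @ $23.00 + 103 @ $25.10 + 56 @ $21.55 = $11,050.50
Total COGS = $5,713.55 + $1,737.20 + $11,050.50 = $18,501.25
Ending inventory: 307 @ $21.55 = $6,615.85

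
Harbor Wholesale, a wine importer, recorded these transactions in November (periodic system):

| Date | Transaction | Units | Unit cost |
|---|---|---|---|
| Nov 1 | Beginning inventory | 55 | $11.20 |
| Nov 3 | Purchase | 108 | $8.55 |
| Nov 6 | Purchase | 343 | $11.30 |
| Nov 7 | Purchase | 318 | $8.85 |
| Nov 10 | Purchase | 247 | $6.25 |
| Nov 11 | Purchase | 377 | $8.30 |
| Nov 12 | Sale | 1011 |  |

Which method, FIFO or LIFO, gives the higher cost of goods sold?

FIFO COGS: 55 @ $11.20 + 108 @ $8.55 + 343 @ $11.30 + 318 @ $8.85 + 187 @ $6.25 = $9,398.35
LIFO COGS: 377 @ $8.30 + 247 @ $6.25 + 318 @ $8.85 + 69 @ $11.30 = $8,266.85

FIFO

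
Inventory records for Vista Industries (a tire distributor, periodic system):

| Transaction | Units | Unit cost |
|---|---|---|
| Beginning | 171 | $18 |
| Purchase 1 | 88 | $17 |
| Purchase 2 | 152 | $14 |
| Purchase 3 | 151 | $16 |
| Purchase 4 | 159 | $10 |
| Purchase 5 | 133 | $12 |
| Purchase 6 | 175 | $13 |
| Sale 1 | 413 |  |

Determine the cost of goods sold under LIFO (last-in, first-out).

COGS = $4,921

Sale 1 (413) [LIFO — newest first]: 175 @ $13 + 133 @ $12 + 105 @ $10 = $4,921
Ending inventory: 171 @ $18 + 88 @ $17 + 152 @ $14 + 151 @ $16 + 54 @ $10 = $9,658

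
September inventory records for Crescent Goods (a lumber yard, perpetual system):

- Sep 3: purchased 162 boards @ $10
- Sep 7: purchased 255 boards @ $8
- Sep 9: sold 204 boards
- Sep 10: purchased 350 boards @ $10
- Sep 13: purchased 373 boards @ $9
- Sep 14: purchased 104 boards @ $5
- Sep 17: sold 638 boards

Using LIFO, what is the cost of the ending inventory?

Ending inventory = $3,918

Sep 9, 204 sold [LIFO — newest first]: 204 @ $8 = $1,632
Sep 17, 638 sold [LIFO — newest first]: 104 @ $5 + 373 @ $9 + 161 @ $10 = $5,487
Total COGS = $1,632 + $5,487 = $7,119
Ending inventory: 162 @ $10 + 51 @ $8 + 189 @ $10 = $3,918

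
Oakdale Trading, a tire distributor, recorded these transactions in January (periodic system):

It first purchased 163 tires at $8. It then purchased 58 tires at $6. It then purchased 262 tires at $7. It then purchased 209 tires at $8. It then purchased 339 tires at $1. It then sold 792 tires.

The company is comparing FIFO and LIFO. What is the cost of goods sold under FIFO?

COGS = $5,258

FIFO COGS: 163 @ $8 + 58 @ $6 + 262 @ $7 + 209 @ $8 + 100 @ $1 = $5,258
LIFO COGS: 339 @ $1 + 209 @ $8 + 244 @ $7 = $3,719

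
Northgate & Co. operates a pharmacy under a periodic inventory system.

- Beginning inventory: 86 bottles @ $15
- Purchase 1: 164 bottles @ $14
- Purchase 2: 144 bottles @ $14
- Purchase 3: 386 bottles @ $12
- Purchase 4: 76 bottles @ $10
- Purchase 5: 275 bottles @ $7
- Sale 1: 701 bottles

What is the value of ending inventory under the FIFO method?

Sale 1 (701) [FIFO — oldest first]: 86 @ $15 + 164 @ $14 + 144 @ $14 + 307 @ $12 = $9,286
Ending inventory: 79 @ $12 + 76 @ $10 + 275 @ $7 = $3,633

Ending inventory = $3,633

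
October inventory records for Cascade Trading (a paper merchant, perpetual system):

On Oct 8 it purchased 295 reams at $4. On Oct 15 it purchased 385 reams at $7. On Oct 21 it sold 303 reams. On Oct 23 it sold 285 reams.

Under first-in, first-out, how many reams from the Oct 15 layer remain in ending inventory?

92

Oct 21, 303 sold [FIFO — oldest first]: 295 @ $4 + 8 @ $7 = $1,236
Oct 23, 285 sold [FIFO — oldest first]: 285 @ $7 = $1,995
Total COGS = $1,236 + $1,995 = $3,231
Ending inventory: 92 @ $7 = $644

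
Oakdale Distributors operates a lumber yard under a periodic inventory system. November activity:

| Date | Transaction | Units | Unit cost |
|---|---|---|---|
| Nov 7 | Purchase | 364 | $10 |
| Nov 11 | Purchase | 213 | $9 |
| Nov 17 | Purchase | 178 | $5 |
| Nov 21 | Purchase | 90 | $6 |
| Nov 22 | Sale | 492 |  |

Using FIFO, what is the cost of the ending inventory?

Ending inventory = $2,195

Nov 22, 492 sold [FIFO — oldest first]: 364 @ $10 + 128 @ $9 = $4,792
Ending inventory: 85 @ $9 + 178 @ $5 + 90 @ $6 = $2,195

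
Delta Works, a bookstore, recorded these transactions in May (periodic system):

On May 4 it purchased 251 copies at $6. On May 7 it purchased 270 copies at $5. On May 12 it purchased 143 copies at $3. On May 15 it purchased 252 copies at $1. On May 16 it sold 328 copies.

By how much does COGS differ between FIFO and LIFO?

$1,411

FIFO COGS: 251 @ $6 + 77 @ $5 = $1,891
LIFO COGS: 252 @ $1 + 76 @ $3 = $480
Difference = |$1,891 − $480| = $1,411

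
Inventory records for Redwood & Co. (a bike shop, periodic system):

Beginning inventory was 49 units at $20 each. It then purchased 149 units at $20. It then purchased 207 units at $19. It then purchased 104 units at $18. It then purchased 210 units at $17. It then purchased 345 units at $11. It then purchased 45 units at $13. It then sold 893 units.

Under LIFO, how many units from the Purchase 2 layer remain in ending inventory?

Sale 1 (893) [LIFO — newest first]: 45 @ $13 + 345 @ $11 + 210 @ $17 + 104 @ $18 + 189 @ $19 = $13,413
Ending inventory: 49 @ $20 + 149 @ $20 + 18 @ $19 = $4,302

18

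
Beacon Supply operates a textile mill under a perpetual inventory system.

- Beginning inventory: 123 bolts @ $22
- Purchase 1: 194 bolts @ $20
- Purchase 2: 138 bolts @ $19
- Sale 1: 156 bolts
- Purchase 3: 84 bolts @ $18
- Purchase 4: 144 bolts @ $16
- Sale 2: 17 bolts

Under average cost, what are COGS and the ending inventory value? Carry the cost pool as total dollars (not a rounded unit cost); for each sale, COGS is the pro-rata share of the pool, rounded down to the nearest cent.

COGS = $3,475.30; ending inventory = $9,548.70

After Beginning: 123 on hand, pool $2,706.00 (≈ $22.0000 each)
After Purchase 1: 317 on hand, pool $6,586.00 (≈ $20.7760 each)
After Purchase 2: 455 on hand, pool $9,208.00 (≈ $20.2374 each)
Sale 1, sell 156: 156/455 × $9,208.00 → $3,157.02
After Purchase 3: 383 on hand, pool $7,562.98 (≈ $19.7467 each)
After Purchase 4: 527 on hand, pool $9,866.98 (≈ $18.7229 each)
Sale 2, sell 17: 17/527 × $9,866.98 → $318.28
Total COGS = $3,157.02 + $318.28 = $3,475.30
Ending inventory (cost pool remaining) = $9,548.70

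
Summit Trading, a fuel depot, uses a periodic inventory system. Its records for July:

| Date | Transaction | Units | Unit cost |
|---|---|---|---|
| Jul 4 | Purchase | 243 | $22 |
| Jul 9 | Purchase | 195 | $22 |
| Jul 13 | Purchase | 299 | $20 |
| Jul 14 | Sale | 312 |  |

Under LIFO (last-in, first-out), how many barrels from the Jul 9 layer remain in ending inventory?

Jul 14, 312 sold [LIFO — newest first]: 299 @ $20 + 13 @ $22 = $6,266
Ending inventory: 243 @ $22 + 182 @ $22 = $9,350
Check: goods available $15,616 = COGS $6,266 + ending $9,350

182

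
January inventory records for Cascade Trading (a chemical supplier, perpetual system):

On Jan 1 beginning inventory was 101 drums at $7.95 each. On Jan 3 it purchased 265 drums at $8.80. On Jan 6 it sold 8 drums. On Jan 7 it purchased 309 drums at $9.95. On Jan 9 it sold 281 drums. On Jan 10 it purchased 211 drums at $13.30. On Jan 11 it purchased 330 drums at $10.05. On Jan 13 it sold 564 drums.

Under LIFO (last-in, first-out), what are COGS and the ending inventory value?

Jan 6, 8 sold [LIFO — newest first]: 8 @ $8.80 = $70.40
Jan 9, 281 sold [LIFO — newest first]: 281 @ $9.95 = $2,795.95
Jan 13, 564 sold [LIFO — newest first]: 330 @ $10.05 + 211 @ $13.30 + 23 @ $9.95 = $6,351.65
Total COGS = $70.40 + $2,795.95 + $6,351.65 = $9,218.00
Ending inventory: 101 @ $7.95 + 257 @ $8.80 + 5 @ $9.95 = $3,114.30

COGS = $9,218.00; ending inventory = $3,114.30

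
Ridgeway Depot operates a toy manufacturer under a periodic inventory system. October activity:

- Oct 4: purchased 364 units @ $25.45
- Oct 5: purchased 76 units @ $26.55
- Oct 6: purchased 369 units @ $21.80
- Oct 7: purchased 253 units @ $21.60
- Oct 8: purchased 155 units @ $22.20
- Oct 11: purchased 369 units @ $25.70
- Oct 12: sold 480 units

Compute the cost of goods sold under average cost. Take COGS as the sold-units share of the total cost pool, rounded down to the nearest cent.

COGS = $11,414.34

Oct 12, sell 480: 480/1586 × $37,714.90 → $11,414.34
Ending inventory (cost pool remaining) = $26,300.56
Check: goods available $37,714.90 = COGS $11,414.34 + ending $26,300.56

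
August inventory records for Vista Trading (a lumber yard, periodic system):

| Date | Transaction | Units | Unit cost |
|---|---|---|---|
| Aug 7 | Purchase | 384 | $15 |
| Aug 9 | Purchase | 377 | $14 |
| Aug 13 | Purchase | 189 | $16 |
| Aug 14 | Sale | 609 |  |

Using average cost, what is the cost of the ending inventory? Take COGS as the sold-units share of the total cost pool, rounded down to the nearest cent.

Aug 14, sell 609: 609/950 × $14,062.00 → $9,014.48
Ending inventory (cost pool remaining) = $5,047.52
Check: goods available $14,062.00 = COGS $9,014.48 + ending $5,047.52

Ending inventory = $5,047.52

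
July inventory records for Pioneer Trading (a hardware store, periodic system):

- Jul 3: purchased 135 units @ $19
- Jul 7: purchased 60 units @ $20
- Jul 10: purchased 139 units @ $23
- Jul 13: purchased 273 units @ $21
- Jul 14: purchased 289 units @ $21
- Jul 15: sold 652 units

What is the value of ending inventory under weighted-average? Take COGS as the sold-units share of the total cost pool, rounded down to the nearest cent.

Ending inventory = $5,109.84

Jul 15, sell 652: 652/896 × $18,764.00 → $13,654.16
Ending inventory (cost pool remaining) = $5,109.84
Check: goods available $18,764.00 = COGS $13,654.16 + ending $5,109.84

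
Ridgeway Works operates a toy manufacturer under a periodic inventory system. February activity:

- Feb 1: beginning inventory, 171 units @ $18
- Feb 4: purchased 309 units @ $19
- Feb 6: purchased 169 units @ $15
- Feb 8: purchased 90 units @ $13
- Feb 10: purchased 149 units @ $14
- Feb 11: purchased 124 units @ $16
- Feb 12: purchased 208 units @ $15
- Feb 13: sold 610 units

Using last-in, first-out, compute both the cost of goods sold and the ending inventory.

Feb 13, 610 sold [LIFO — newest first]: 208 @ $15 + 124 @ $16 + 149 @ $14 + 90 @ $13 + 39 @ $15 = $8,945
Ending inventory: 171 @ $18 + 309 @ $19 + 130 @ $15 = $10,899
Check: goods available $19,844 = COGS $8,945 + ending $10,899

COGS = $8,945; ending inventory = $10,899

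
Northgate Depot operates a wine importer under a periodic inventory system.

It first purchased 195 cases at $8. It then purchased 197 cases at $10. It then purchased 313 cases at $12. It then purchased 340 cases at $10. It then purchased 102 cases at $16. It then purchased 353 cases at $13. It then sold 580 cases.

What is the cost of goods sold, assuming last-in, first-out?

Sale 1 (580) [LIFO — newest first]: 353 @ $13 + 102 @ $16 + 125 @ $10 = $7,471
Ending inventory: 195 @ $8 + 197 @ $10 + 313 @ $12 + 215 @ $10 = $9,436
Check: goods available $16,907 = COGS $7,471 + ending $9,436

COGS = $7,471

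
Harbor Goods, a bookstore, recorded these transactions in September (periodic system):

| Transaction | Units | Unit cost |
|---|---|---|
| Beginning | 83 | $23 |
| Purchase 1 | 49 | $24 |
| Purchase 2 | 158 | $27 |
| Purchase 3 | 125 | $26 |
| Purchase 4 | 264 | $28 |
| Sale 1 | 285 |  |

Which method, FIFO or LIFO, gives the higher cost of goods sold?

LIFO

FIFO COGS: 83 @ $23 + 49 @ $24 + 153 @ $27 = $7,216
LIFO COGS: 264 @ $28 + 21 @ $26 = $7,938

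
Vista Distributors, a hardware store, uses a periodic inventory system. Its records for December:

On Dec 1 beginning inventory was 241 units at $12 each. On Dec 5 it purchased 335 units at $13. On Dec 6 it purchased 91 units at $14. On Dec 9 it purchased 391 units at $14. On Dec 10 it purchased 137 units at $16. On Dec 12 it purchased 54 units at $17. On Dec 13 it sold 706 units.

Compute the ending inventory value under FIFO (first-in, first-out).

Dec 13, 706 sold [FIFO — oldest first]: 241 @ $12 + 335 @ $13 + 91 @ $14 + 39 @ $14 = $9,067
Ending inventory: 352 @ $14 + 137 @ $16 + 54 @ $17 = $8,038

Ending inventory = $8,038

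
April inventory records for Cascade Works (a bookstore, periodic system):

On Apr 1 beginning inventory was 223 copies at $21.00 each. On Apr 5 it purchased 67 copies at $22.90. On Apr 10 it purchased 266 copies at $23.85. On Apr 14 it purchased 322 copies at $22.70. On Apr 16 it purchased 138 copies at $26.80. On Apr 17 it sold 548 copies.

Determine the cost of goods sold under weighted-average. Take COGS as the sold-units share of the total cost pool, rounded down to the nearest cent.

Apr 17, sell 548: 548/1016 × $23,569.20 → $12,712.52
Ending inventory (cost pool remaining) = $10,856.68
Check: goods available $23,569.20 = COGS $12,712.52 + ending $10,856.68

COGS = $12,712.52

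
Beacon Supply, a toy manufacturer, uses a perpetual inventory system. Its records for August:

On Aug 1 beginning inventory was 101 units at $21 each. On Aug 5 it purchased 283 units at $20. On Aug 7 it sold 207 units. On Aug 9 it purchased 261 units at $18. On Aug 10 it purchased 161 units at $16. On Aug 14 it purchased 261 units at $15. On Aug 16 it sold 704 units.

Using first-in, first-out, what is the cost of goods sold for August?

COGS = $16,630

Aug 7, 207 sold [FIFO — oldest first]: 101 @ $21 + 106 @ $20 = $4,241
Aug 16, 704 sold [FIFO — oldest first]: 177 @ $20 + 261 @ $18 + 161 @ $16 + 105 @ $15 = $12,389
Total COGS = $4,241 + $12,389 = $16,630
Ending inventory: 156 @ $15 = $2,340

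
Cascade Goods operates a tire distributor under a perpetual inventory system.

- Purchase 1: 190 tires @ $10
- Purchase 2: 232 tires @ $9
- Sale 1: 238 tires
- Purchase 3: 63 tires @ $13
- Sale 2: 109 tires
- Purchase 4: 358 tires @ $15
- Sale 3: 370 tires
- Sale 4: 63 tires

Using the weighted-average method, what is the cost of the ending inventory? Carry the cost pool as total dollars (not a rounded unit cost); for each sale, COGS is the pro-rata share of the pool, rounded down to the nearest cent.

After Purchase 1: 190 on hand, pool $1,900.00 (≈ $10.0000 each)
After Purchase 2: 422 on hand, pool $3,988.00 (≈ $9.4502 each)
Sale 1, sell 238: 238/422 × $3,988.00 → $2,249.15
After Purchase 3: 247 on hand, pool $2,557.85 (≈ $10.3557 each)
Sale 2, sell 109: 109/247 × $2,557.85 → $1,128.76
After Purchase 4: 496 on hand, pool $6,799.09 (≈ $13.7078 each)
Sale 3, sell 370: 370/496 × $6,799.09 → $5,071.90
Sale 4, sell 63: 63/126 × $1,727.19 → $863.59
Total COGS = $2,249.15 + $1,128.76 + $5,071.90 + $863.59 = $9,313.40
Ending inventory (cost pool remaining) = $863.60

Ending inventory = $863.60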